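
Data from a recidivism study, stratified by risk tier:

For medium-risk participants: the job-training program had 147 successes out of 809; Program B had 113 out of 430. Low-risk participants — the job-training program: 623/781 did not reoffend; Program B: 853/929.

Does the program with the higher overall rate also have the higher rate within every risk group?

Yes

Medium-risk: the job-training program 147/809 = 18.2%, Program B 113/430 = 26.3% → Program B
Low-risk: the job-training program 623/781 = 79.8%, Program B 853/929 = 91.8% → Program B
Overall: the job-training program 770/1590 = 48.4%, Program B 966/1359 = 71.1% → Program B
Program B wins overall and in every risk group — no reversal.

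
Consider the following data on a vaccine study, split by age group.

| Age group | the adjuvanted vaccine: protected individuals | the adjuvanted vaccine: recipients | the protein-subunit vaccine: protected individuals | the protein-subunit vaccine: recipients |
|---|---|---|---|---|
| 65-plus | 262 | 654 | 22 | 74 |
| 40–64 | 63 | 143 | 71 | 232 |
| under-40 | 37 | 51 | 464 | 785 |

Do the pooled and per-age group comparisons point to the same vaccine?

No

65-plus: the adjuvanted vaccine 262/654 = 40.1%, the protein-subunit vaccine 22/74 = 29.7% → the adjuvanted vaccine
40–64: the adjuvanted vaccine 63/143 = 44.1%, the protein-subunit vaccine 71/232 = 30.6% → the adjuvanted vaccine
Under-40: the adjuvanted vaccine 37/51 = 72.5%, the protein-subunit vaccine 464/785 = 59.1% → the adjuvanted vaccine
Overall: the adjuvanted vaccine 362/848 = 42.7%, the protein-subunit vaccine 557/1091 = 51.1% → the protein-subunit vaccine
The adjuvanted vaccine wins each age group but the protein-subunit vaccine wins overall — the comparison reverses. The adjuvanted vaccine's recipients skew toward 65-plus, which has a lower base rate.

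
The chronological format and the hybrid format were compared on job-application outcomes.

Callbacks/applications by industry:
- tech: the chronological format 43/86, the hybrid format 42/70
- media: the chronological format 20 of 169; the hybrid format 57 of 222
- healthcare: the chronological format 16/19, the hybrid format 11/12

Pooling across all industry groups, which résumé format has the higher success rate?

the hybrid format

Tech: the chronological format 43/86 = 50.0%, the hybrid format 42/70 = 60.0% → the hybrid format
Media: the chronological format 20/169 = 11.8%, the hybrid format 57/222 = 25.7% → the hybrid format
Healthcare: the chronological format 16/19 = 84.2%, the hybrid format 11/12 = 91.7% → the hybrid format
Overall: the chronological format 79/274 = 28.8%, the hybrid format 110/304 = 36.2% → the hybrid format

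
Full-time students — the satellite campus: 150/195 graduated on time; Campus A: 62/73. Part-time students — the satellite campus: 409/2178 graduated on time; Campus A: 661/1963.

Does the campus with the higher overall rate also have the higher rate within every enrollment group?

Yes

Full-time: the satellite campus 150/195 = 76.9%, Campus A 62/73 = 84.9% → Campus A
Part-time: the satellite campus 409/2178 = 18.8%, Campus A 661/1963 = 33.7% → Campus A
Overall: the satellite campus 559/2373 = 23.6%, Campus A 723/2036 = 35.5% → Campus A
Campus A wins overall and in every enrollment group — no reversal.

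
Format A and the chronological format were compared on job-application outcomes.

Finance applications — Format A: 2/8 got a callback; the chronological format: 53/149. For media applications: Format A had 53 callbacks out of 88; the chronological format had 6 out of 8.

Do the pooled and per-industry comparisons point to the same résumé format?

No

Finance: Format A 2/8 = 25.0%, the chronological format 53/149 = 35.6% → the chronological format
Media: Format A 53/88 = 60.2%, the chronological format 6/8 = 75.0% → the chronological format
Overall: Format A 55/96 = 57.3%, the chronological format 59/157 = 37.6% → Format A
The chronological format wins each industry group but Format A wins overall — the comparison reverses. The chronological format's applications skew toward finance, which has a lower base rate.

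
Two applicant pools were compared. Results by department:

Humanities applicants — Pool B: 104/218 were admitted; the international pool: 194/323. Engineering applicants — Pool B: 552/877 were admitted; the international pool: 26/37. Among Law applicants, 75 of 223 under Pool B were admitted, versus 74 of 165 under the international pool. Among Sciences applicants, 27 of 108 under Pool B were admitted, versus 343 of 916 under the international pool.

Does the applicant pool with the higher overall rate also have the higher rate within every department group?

No

Humanities: Pool B 104/218 = 47.7%, the international pool 194/323 = 60.1% → the international pool
Engineering: Pool B 552/877 = 62.9%, the international pool 26/37 = 70.3% → the international pool
Law: Pool B 75/223 = 33.6%, the international pool 74/165 = 44.8% → the international pool
Sciences: Pool B 27/108 = 25.0%, the international pool 343/916 = 37.4% → the international pool
Overall: Pool B 758/1426 = 53.2%, the international pool 637/1441 = 44.2% → Pool B
The international pool wins each department group but Pool B wins overall — the comparison reverses. The international pool's applicants skew toward Sciences, which has a lower base rate.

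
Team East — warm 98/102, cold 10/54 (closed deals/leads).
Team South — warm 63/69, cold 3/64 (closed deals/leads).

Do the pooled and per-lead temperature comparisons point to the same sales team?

Yes

Warm: Team East 98/102 = 96.1%, Team South 63/69 = 91.3% → Team East
Cold: Team East 10/54 = 18.5%, Team South 3/64 = 4.7% → Team East
Overall: Team East 108/156 = 69.2%, Team South 66/133 = 49.6% → Team East
Team East wins overall and in every lead group — no reversal.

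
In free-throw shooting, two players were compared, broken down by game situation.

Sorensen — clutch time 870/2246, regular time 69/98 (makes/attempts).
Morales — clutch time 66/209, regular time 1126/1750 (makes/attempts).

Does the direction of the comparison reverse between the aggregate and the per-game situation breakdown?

Clutch time: Sorensen 870/2246 = 38.7%, Morales 66/209 = 31.6% → Sorensen
Regular time: Sorensen 69/98 = 70.4%, Morales 1126/1750 = 64.3% → Sorensen
Overall: Sorensen 939/2344 = 40.1%, Morales 1192/1959 = 60.8% → Morales
Sorensen wins each game group but Morales wins overall — the comparison reverses. Sorensen's attempts skew toward clutch time, which has a lower base rate.

Yes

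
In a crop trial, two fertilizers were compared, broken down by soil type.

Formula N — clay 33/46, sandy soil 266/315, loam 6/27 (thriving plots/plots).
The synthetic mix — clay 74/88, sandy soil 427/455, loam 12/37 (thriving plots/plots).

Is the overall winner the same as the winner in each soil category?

Yes

Clay: Formula N 33/46 = 71.7%, the synthetic mix 74/88 = 84.1% → the synthetic mix
Sandy soil: Formula N 266/315 = 84.4%, the synthetic mix 427/455 = 93.8% → the synthetic mix
Loam: Formula N 6/27 = 22.2%, the synthetic mix 12/37 = 32.4% → the synthetic mix
Overall: Formula N 305/388 = 78.6%, the synthetic mix 513/580 = 88.4% → the synthetic mix
The synthetic mix wins overall and in every soil group — no reversal.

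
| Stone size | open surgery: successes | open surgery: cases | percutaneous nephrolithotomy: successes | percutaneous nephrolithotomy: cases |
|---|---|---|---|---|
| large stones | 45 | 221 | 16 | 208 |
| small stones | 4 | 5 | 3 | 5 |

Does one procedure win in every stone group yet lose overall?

Large stones: open surgery 45/221 = 20.4%, percutaneous nephrolithotomy 16/208 = 7.7% → open surgery
Small stones: open surgery 4/5 = 80.0%, percutaneous nephrolithotomy 3/5 = 60.0% → open surgery
Overall: open surgery 49/226 = 21.7%, percutaneous nephrolithotomy 19/213 = 8.9% → open surgery
Open surgery wins overall and in every stone group — no reversal.

No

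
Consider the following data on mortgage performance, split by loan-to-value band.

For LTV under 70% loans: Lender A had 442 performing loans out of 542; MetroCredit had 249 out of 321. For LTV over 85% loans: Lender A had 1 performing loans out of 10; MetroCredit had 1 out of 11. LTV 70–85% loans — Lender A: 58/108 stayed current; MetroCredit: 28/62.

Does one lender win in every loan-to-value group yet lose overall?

No

LTV under 70%: Lender A 442/542 = 81.5%, MetroCredit 249/321 = 77.6% → Lender A
LTV over 85%: Lender A 1/10 = 10.0%, MetroCredit 1/11 = 9.1% → Lender A
LTV 70–85%: Lender A 58/108 = 53.7%, MetroCredit 28/62 = 45.2% → Lender A
Overall: Lender A 501/660 = 75.9%, MetroCredit 278/394 = 70.6% → Lender A
Lender A wins overall and in every loan-to-value group — no reversal.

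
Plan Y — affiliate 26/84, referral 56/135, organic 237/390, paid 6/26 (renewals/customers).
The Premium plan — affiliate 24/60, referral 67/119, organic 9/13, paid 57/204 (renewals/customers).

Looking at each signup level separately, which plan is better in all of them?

Affiliate: Plan Y 26/84 = 31.0%, the Premium plan 24/60 = 40.0% → the Premium plan
Referral: Plan Y 56/135 = 41.5%, the Premium plan 67/119 = 56.3% → the Premium plan
Organic: Plan Y 237/390 = 60.8%, the Premium plan 9/13 = 69.2% → the Premium plan
Paid: Plan Y 6/26 = 23.1%, the Premium plan 57/204 = 27.9% → the Premium plan
The Premium plan has the higher rate in all 4 groups.

the Premium plan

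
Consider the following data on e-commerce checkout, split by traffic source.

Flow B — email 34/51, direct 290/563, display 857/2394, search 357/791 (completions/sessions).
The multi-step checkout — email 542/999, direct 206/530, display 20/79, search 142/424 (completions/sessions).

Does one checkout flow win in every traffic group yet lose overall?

Email: Flow B 34/51 = 66.7%, the multi-step checkout 542/999 = 54.3% → Flow B
Direct: Flow B 290/563 = 51.5%, the multi-step checkout 206/530 = 38.9% → Flow B
Display: Flow B 857/2394 = 35.8%, the multi-step checkout 20/79 = 25.3% → Flow B
Search: Flow B 357/791 = 45.1%, the multi-step checkout 142/424 = 33.5% → Flow B
Overall: Flow B 1538/3799 = 40.5%, the multi-step checkout 910/2032 = 44.8% → the multi-step checkout
Flow B wins each traffic group but the multi-step checkout wins overall — the comparison reverses. Flow B's sessions skew toward display, which has a lower base rate.

Yes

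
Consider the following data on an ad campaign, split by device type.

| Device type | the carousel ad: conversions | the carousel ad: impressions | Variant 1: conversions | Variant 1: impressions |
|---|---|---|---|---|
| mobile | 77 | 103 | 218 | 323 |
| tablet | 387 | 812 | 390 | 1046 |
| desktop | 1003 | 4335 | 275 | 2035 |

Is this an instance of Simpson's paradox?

Mobile: the carousel ad 77/103 = 74.8%, Variant 1 218/323 = 67.5% → the carousel ad
Tablet: the carousel ad 387/812 = 47.7%, Variant 1 390/1046 = 37.3% → the carousel ad
Desktop: the carousel ad 1003/4335 = 23.1%, Variant 1 275/2035 = 13.5% → the carousel ad
Overall: the carousel ad 1467/5250 = 27.9%, Variant 1 883/3404 = 25.9% → the carousel ad
The carousel ad wins overall and in every device group — no reversal.

No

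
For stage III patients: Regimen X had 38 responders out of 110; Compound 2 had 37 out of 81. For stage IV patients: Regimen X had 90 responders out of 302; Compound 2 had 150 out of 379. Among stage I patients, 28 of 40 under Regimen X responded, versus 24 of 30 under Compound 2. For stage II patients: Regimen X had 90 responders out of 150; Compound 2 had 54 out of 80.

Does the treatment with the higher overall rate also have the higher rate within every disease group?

Stage III: Regimen X 38/110 = 34.5%, Compound 2 37/81 = 45.7% → Compound 2
Stage IV: Regimen X 90/302 = 29.8%, Compound 2 150/379 = 39.6% → Compound 2
Stage I: Regimen X 28/40 = 70.0%, Compound 2 24/30 = 80.0% → Compound 2
Stage II: Regimen X 90/150 = 60.0%, Compound 2 54/80 = 67.5% → Compound 2
Overall: Regimen X 246/602 = 40.9%, Compound 2 265/570 = 46.5% → Compound 2
Compound 2 wins overall and in every disease group — no reversal.

Yes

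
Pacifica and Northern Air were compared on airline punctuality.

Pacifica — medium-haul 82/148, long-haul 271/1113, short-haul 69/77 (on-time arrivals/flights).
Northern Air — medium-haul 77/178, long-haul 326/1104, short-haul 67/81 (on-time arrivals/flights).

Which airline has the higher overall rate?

Medium-haul: Pacifica 82/148 = 55.4%, Northern Air 77/178 = 43.3% → Pacifica
Long-haul: Pacifica 271/1113 = 24.3%, Northern Air 326/1104 = 29.5% → Northern Air
Short-haul: Pacifica 69/77 = 89.6%, Northern Air 67/81 = 82.7% → Pacifica
Overall: Pacifica 422/1338 = 31.5%, Northern Air 470/1363 = 34.5% → Northern Air
(Neither sweeps every route group, but Northern Air has the higher pooled rate.)

Northern Air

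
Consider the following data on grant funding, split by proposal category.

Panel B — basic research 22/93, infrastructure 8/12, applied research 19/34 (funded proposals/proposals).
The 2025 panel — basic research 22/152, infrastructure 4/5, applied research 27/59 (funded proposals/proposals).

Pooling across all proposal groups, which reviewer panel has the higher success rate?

Panel B

Basic research: Panel B 22/93 = 23.7%, the 2025 panel 22/152 = 14.5% → Panel B
Infrastructure: Panel B 8/12 = 66.7%, the 2025 panel 4/5 = 80.0% → the 2025 panel
Applied research: Panel B 19/34 = 55.9%, the 2025 panel 27/59 = 45.8% → Panel B
Overall: Panel B 49/139 = 35.3%, the 2025 panel 53/216 = 24.5% → Panel B
(Neither sweeps every proposal group, but Panel B has the higher pooled rate.)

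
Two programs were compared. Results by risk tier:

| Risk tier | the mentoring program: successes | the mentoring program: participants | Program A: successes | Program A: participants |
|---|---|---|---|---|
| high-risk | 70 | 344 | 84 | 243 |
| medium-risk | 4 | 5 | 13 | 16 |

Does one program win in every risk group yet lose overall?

No

High-risk: the mentoring program 70/344 = 20.3%, Program A 84/243 = 34.6% → Program A
Medium-risk: the mentoring program 4/5 = 80.0%, Program A 13/16 = 81.2% → Program A
Overall: the mentoring program 74/349 = 21.2%, Program A 97/259 = 37.5% → Program A
Program A wins overall and in every risk group — no reversal.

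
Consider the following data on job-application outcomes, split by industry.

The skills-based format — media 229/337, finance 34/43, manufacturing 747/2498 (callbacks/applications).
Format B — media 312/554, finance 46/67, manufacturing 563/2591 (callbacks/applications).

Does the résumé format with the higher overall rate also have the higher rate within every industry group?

Yes

Media: the skills-based format 229/337 = 68.0%, Format B 312/554 = 56.3% → the skills-based format
Finance: the skills-based format 34/43 = 79.1%, Format B 46/67 = 68.7% → the skills-based format
Manufacturing: the skills-based format 747/2498 = 29.9%, Format B 563/2591 = 21.7% → the skills-based format
Overall: the skills-based format 1010/2878 = 35.1%, Format B 921/3212 = 28.7% → the skills-based format
The skills-based format wins overall and in every industry group — no reversal.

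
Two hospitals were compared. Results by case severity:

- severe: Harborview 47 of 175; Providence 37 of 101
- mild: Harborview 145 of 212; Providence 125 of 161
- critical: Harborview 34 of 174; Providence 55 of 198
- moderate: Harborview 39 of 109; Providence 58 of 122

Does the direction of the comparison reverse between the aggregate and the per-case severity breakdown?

Severe: Harborview 47/175 = 26.9%, Providence 37/101 = 36.6% → Providence
Mild: Harborview 145/212 = 68.4%, Providence 125/161 = 77.6% → Providence
Critical: Harborview 34/174 = 19.5%, Providence 55/198 = 27.8% → Providence
Moderate: Harborview 39/109 = 35.8%, Providence 58/122 = 47.5% → Providence
Overall: Harborview 265/670 = 39.6%, Providence 275/582 = 47.3% → Providence
Providence wins overall and in every case group — no reversal.

No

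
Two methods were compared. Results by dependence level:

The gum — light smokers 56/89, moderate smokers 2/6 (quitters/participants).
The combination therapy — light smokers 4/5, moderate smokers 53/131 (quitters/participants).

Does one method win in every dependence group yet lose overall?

Yes

Light smokers: the gum 56/89 = 62.9%, the combination therapy 4/5 = 80.0% → the combination therapy
Moderate smokers: the gum 2/6 = 33.3%, the combination therapy 53/131 = 40.5% → the combination therapy
Overall: the gum 58/95 = 61.1%, the combination therapy 57/136 = 41.9% → the gum
The combination therapy wins each dependence group but the gum wins overall — the comparison reverses. The combination therapy's participants skew toward moderate smokers, which has a lower base rate.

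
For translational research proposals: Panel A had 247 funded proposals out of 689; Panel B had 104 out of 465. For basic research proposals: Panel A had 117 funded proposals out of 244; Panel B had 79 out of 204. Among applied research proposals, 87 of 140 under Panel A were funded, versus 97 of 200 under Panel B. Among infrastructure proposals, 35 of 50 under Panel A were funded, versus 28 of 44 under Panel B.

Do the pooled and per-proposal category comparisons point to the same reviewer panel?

Yes

Translational research: Panel A 247/689 = 35.8%, Panel B 104/465 = 22.4% → Panel A
Basic research: Panel A 117/244 = 48.0%, Panel B 79/204 = 38.7% → Panel A
Applied research: Panel A 87/140 = 62.1%, Panel B 97/200 = 48.5% → Panel A
Infrastructure: Panel A 35/50 = 70.0%, Panel B 28/44 = 63.6% → Panel A
Overall: Panel A 486/1123 = 43.3%, Panel B 308/913 = 33.7% → Panel A
Panel A wins overall and in every proposal group — no reversal.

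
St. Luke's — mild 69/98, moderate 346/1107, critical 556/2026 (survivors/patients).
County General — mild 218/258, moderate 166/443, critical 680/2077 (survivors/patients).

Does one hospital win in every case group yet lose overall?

Mild: St. Luke's 69/98 = 70.4%, County General 218/258 = 84.5% → County General
Moderate: St. Luke's 346/1107 = 31.3%, County General 166/443 = 37.5% → County General
Critical: St. Luke's 556/2026 = 27.4%, County General 680/2077 = 32.7% → County General
Overall: St. Luke's 971/3231 = 30.1%, County General 1064/2778 = 38.3% → County General
County General wins overall and in every case group — no reversal.

No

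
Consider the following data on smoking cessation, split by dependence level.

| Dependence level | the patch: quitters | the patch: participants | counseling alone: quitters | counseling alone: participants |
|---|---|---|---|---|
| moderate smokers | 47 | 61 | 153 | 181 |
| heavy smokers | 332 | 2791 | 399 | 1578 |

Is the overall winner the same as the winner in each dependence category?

Moderate smokers: the patch 47/61 = 77.0%, counseling alone 153/181 = 84.5% → counseling alone
Heavy smokers: the patch 332/2791 = 11.9%, counseling alone 399/1578 = 25.3% → counseling alone
Overall: the patch 379/2852 = 13.3%, counseling alone 552/1759 = 31.4% → counseling alone
Counseling alone wins overall and in every dependence group — no reversal.

Yes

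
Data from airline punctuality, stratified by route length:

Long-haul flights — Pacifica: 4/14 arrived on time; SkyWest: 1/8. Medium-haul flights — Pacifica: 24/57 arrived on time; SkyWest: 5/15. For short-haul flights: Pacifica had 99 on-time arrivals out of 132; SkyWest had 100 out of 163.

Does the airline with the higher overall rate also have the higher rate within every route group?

Long-haul: Pacifica 4/14 = 28.6%, SkyWest 1/8 = 12.5% → Pacifica
Medium-haul: Pacifica 24/57 = 42.1%, SkyWest 5/15 = 33.3% → Pacifica
Short-haul: Pacifica 99/132 = 75.0%, SkyWest 100/163 = 61.3% → Pacifica
Overall: Pacifica 127/203 = 62.6%, SkyWest 106/186 = 57.0% → Pacifica
Pacifica wins overall and in every route group — no reversal.

Yes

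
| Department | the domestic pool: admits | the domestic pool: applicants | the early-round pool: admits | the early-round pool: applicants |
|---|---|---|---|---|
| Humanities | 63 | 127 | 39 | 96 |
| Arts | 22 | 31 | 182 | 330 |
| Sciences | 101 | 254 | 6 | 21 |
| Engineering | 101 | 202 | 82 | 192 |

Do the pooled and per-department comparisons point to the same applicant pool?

Humanities: the domestic pool 63/127 = 49.6%, the early-round pool 39/96 = 40.6% → the domestic pool
Arts: the domestic pool 22/31 = 71.0%, the early-round pool 182/330 = 55.2% → the domestic pool
Sciences: the domestic pool 101/254 = 39.8%, the early-round pool 6/21 = 28.6% → the domestic pool
Engineering: the domestic pool 101/202 = 50.0%, the early-round pool 82/192 = 42.7% → the domestic pool
Overall: the domestic pool 287/614 = 46.7%, the early-round pool 309/639 = 48.4% → the early-round pool
The domestic pool wins each department group but the early-round pool wins overall — the comparison reverses. The domestic pool's applicants skew toward Sciences, which has a lower base rate.

No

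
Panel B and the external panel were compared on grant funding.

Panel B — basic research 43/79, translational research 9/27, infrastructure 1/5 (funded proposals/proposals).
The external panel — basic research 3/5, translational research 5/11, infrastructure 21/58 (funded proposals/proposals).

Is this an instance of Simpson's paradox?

Yes

Basic research: Panel B 43/79 = 54.4%, the external panel 3/5 = 60.0% → the external panel
Translational research: Panel B 9/27 = 33.3%, the external panel 5/11 = 45.5% → the external panel
Infrastructure: Panel B 1/5 = 20.0%, the external panel 21/58 = 36.2% → the external panel
Overall: Panel B 53/111 = 47.7%, the external panel 29/74 = 39.2% → Panel B
The external panel wins each proposal group but Panel B wins overall — the comparison reverses. The external panel's proposals skew toward infrastructure, which has a lower base rate.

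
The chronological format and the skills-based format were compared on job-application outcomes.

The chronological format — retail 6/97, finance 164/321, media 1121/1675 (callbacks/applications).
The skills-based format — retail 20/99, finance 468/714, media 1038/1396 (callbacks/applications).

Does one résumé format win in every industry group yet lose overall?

No

Retail: the chronological format 6/97 = 6.2%, the skills-based format 20/99 = 20.2% → the skills-based format
Finance: the chronological format 164/321 = 51.1%, the skills-based format 468/714 = 65.5% → the skills-based format
Media: the chronological format 1121/1675 = 66.9%, the skills-based format 1038/1396 = 74.4% → the skills-based format
Overall: the chronological format 1291/2093 = 61.7%, the skills-based format 1526/2209 = 69.1% → the skills-based format
The skills-based format wins overall and in every industry group — no reversal.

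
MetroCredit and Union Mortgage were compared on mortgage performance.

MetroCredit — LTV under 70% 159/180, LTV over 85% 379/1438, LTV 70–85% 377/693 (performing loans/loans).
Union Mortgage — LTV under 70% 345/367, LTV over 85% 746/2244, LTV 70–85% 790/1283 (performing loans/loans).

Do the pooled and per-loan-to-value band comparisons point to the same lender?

LTV under 70%: MetroCredit 159/180 = 88.3%, Union Mortgage 345/367 = 94.0% → Union Mortgage
LTV over 85%: MetroCredit 379/1438 = 26.4%, Union Mortgage 746/2244 = 33.2% → Union Mortgage
LTV 70–85%: MetroCredit 377/693 = 54.4%, Union Mortgage 790/1283 = 61.6% → Union Mortgage
Overall: MetroCredit 915/2311 = 39.6%, Union Mortgage 1881/3894 = 48.3% → Union Mortgage
Union Mortgage wins overall and in every loan-to-value group — no reversal.

Yes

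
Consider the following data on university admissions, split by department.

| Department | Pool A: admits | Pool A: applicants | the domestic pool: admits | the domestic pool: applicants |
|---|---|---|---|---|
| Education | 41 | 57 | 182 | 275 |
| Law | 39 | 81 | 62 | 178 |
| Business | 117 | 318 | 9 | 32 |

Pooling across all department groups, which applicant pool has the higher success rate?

Education: Pool A 41/57 = 71.9%, the domestic pool 182/275 = 66.2% → Pool A
Law: Pool A 39/81 = 48.1%, the domestic pool 62/178 = 34.8% → Pool A
Business: Pool A 117/318 = 36.8%, the domestic pool 9/32 = 28.1% → Pool A
Overall: Pool A 197/456 = 43.2%, the domestic pool 253/485 = 52.2% → the domestic pool
(Pool A wins every department group but the domestic pool wins overall — Pool A's applicants skew toward the low-rate Business group.)

the domestic pool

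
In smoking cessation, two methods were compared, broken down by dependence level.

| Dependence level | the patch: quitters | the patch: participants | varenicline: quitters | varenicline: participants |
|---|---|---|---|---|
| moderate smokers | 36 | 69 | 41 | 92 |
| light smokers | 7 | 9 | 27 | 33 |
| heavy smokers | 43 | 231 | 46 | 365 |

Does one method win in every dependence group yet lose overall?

Moderate smokers: the patch 36/69 = 52.2%, varenicline 41/92 = 44.6% → the patch
Light smokers: the patch 7/9 = 77.8%, varenicline 27/33 = 81.8% → varenicline
Heavy smokers: the patch 43/231 = 18.6%, varenicline 46/365 = 12.6% → the patch
Overall: the patch 86/309 = 27.8%, varenicline 114/490 = 23.3% → the patch
Neither sweeps: the patch wins 2 of 3 groups, varenicline wins 1. The patch wins overall but not every group — no Simpson reversal.

No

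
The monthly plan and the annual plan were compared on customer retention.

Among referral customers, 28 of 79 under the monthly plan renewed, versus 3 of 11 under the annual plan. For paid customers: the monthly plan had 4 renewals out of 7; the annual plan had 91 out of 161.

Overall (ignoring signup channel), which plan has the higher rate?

the annual plan

Referral: the monthly plan 28/79 = 35.4%, the annual plan 3/11 = 27.3% → the monthly plan
Paid: the monthly plan 4/7 = 57.1%, the annual plan 91/161 = 56.5% → the monthly plan
Overall: the monthly plan 32/86 = 37.2%, the annual plan 94/172 = 54.7% → the annual plan
(The monthly plan wins every signup group but the annual plan wins overall — the monthly plan's customers skew toward the low-rate referral group.)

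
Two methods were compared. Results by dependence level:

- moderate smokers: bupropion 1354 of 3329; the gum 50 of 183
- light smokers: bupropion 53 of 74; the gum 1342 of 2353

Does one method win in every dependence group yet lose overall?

Moderate smokers: bupropion 1354/3329 = 40.7%, the gum 50/183 = 27.3% → bupropion
Light smokers: bupropion 53/74 = 71.6%, the gum 1342/2353 = 57.0% → bupropion
Overall: bupropion 1407/3403 = 41.3%, the gum 1392/2536 = 54.9% → the gum
Bupropion wins each dependence group but the gum wins overall — the comparison reverses. Bupropion's participants skew toward moderate smokers, which has a lower base rate.

Yes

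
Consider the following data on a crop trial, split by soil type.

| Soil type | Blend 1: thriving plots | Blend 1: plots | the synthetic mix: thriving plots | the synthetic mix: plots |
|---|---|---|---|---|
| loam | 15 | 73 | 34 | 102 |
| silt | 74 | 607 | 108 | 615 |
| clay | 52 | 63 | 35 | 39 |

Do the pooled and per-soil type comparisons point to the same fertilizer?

Loam: Blend 1 15/73 = 20.5%, the synthetic mix 34/102 = 33.3% → the synthetic mix
Silt: Blend 1 74/607 = 12.2%, the synthetic mix 108/615 = 17.6% → the synthetic mix
Clay: Blend 1 52/63 = 82.5%, the synthetic mix 35/39 = 89.7% → the synthetic mix
Overall: Blend 1 141/743 = 19.0%, the synthetic mix 177/756 = 23.4% → the synthetic mix
The synthetic mix wins overall and in every soil group — no reversal.

Yes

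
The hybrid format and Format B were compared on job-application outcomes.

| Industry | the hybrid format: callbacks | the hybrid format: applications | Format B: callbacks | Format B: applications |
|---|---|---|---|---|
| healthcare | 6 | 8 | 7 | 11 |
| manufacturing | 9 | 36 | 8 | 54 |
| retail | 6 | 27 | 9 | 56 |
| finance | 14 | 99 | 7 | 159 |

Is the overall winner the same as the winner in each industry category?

Yes

Healthcare: the hybrid format 6/8 = 75.0%, Format B 7/11 = 63.6% → the hybrid format
Manufacturing: the hybrid format 9/36 = 25.0%, Format B 8/54 = 14.8% → the hybrid format
Retail: the hybrid format 6/27 = 22.2%, Format B 9/56 = 16.1% → the hybrid format
Finance: the hybrid format 14/99 = 14.1%, Format B 7/159 = 4.4% → the hybrid format
Overall: the hybrid format 35/170 = 20.6%, Format B 31/280 = 11.1% → the hybrid format
The hybrid format wins overall and in every industry group — no reversal.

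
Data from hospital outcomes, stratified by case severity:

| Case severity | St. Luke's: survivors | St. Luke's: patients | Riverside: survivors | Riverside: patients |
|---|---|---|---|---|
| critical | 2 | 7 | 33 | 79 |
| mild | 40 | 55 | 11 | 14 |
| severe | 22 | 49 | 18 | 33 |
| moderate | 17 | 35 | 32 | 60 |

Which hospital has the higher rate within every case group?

Critical: St. Luke's 2/7 = 28.6%, Riverside 33/79 = 41.8% → Riverside
Mild: St. Luke's 40/55 = 72.7%, Riverside 11/14 = 78.6% → Riverside
Severe: St. Luke's 22/49 = 44.9%, Riverside 18/33 = 54.5% → Riverside
Moderate: St. Luke's 17/35 = 48.6%, Riverside 32/60 = 53.3% → Riverside
Riverside has the higher rate in all 4 groups.

Riverside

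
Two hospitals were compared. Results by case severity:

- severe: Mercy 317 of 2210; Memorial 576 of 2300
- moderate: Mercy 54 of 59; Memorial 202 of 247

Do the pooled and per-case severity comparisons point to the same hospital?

Severe: Mercy 317/2210 = 14.3%, Memorial 576/2300 = 25.0% → Memorial
Moderate: Mercy 54/59 = 91.5%, Memorial 202/247 = 81.8% → Mercy
Overall: Mercy 371/2269 = 16.4%, Memorial 778/2547 = 30.5% → Memorial
Neither sweeps: Mercy wins 1 of 2 groups, Memorial wins 1. Memorial wins overall but not every group — no Simpson reversal.

No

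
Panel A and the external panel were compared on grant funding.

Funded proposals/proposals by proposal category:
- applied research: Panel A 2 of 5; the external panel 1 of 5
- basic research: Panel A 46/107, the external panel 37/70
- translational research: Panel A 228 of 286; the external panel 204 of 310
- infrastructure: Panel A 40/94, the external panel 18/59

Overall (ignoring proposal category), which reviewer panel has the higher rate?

Applied research: Panel A 2/5 = 40.0%, the external panel 1/5 = 20.0% → Panel A
Basic research: Panel A 46/107 = 43.0%, the external panel 37/70 = 52.9% → the external panel
Translational research: Panel A 228/286 = 79.7%, the external panel 204/310 = 65.8% → Panel A
Infrastructure: Panel A 40/94 = 42.6%, the external panel 18/59 = 30.5% → Panel A
Overall: Panel A 316/492 = 64.2%, the external panel 260/444 = 58.6% → Panel A
(Neither sweeps every proposal group, but Panel A has the higher pooled rate.)

Panel A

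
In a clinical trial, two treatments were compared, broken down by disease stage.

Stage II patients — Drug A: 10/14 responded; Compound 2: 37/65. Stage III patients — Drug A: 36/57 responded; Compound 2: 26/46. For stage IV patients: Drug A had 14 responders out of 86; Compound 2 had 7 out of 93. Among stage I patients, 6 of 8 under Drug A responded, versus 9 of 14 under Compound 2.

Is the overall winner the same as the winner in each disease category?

Yes

Stage II: Drug A 10/14 = 71.4%, Compound 2 37/65 = 56.9% → Drug A
Stage III: Drug A 36/57 = 63.2%, Compound 2 26/46 = 56.5% → Drug A
Stage IV: Drug A 14/86 = 16.3%, Compound 2 7/93 = 7.5% → Drug A
Stage I: Drug A 6/8 = 75.0%, Compound 2 9/14 = 64.3% → Drug A
Overall: Drug A 66/165 = 40.0%, Compound 2 79/218 = 36.2% → Drug A
Drug A wins overall and in every disease group — no reversal.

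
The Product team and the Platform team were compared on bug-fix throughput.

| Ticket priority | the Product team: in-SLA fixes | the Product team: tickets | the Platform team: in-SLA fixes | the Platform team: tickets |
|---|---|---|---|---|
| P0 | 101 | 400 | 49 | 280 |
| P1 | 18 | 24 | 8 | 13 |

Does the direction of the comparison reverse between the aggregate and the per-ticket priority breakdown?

P0: the Product team 101/400 = 25.2%, the Platform team 49/280 = 17.5% → the Product team
P1: the Product team 18/24 = 75.0%, the Platform team 8/13 = 61.5% → the Product team
Overall: the Product team 119/424 = 28.1%, the Platform team 57/293 = 19.5% → the Product team
The Product team wins overall and in every ticket group — no reversal.

No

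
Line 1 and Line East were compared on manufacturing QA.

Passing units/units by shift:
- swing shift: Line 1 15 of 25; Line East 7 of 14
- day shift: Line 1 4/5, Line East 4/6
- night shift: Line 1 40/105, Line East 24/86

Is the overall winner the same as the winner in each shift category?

Yes

Swing shift: Line 1 15/25 = 60.0%, Line East 7/14 = 50.0% → Line 1
Day shift: Line 1 4/5 = 80.0%, Line East 4/6 = 66.7% → Line 1
Night shift: Line 1 40/105 = 38.1%, Line East 24/86 = 27.9% → Line 1
Overall: Line 1 59/135 = 43.7%, Line East 35/106 = 33.0% → Line 1
Line 1 wins overall and in every shift group — no reversal.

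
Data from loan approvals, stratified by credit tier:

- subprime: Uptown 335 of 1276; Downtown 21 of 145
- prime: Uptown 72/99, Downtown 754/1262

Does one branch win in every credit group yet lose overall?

Yes

Subprime: Uptown 335/1276 = 26.3%, Downtown 21/145 = 14.5% → Uptown
Prime: Uptown 72/99 = 72.7%, Downtown 754/1262 = 59.7% → Uptown
Overall: Uptown 407/1375 = 29.6%, Downtown 775/1407 = 55.1% → Downtown
Uptown wins each credit group but Downtown wins overall — the comparison reverses. Uptown's applications skew toward subprime, which has a lower base rate.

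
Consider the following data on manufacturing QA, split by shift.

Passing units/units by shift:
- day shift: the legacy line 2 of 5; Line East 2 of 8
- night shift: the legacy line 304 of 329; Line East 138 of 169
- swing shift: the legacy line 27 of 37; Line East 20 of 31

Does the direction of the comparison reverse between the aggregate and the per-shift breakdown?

No

Day shift: the legacy line 2/5 = 40.0%, Line East 2/8 = 25.0% → the legacy line
Night shift: the legacy line 304/329 = 92.4%, Line East 138/169 = 81.7% → the legacy line
Swing shift: the legacy line 27/37 = 73.0%, Line East 20/31 = 64.5% → the legacy line
Overall: the legacy line 333/371 = 89.8%, Line East 160/208 = 76.9% → the legacy line
The legacy line wins overall and in every shift group — no reversal.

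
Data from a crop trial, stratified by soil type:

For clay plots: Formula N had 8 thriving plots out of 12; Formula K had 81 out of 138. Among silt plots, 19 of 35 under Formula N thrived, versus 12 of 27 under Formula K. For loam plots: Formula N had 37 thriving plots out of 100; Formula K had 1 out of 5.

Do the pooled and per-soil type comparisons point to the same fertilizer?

Clay: Formula N 8/12 = 66.7%, Formula K 81/138 = 58.7% → Formula N
Silt: Formula N 19/35 = 54.3%, Formula K 12/27 = 44.4% → Formula N
Loam: Formula N 37/100 = 37.0%, Formula K 1/5 = 20.0% → Formula N
Overall: Formula N 64/147 = 43.5%, Formula K 94/170 = 55.3% → Formula K
Formula N wins each soil group but Formula K wins overall — the comparison reverses. Formula N's plots skew toward loam, which has a lower base rate.

No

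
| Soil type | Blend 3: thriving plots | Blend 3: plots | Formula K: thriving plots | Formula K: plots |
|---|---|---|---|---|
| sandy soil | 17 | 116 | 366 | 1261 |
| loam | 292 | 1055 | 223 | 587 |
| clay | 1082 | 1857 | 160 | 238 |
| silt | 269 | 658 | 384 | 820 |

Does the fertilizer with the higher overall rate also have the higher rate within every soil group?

No

Sandy soil: Blend 3 17/116 = 14.7%, Formula K 366/1261 = 29.0% → Formula K
Loam: Blend 3 292/1055 = 27.7%, Formula K 223/587 = 38.0% → Formula K
Clay: Blend 3 1082/1857 = 58.3%, Formula K 160/238 = 67.2% → Formula K
Silt: Blend 3 269/658 = 40.9%, Formula K 384/820 = 46.8% → Formula K
Overall: Blend 3 1660/3686 = 45.0%, Formula K 1133/2906 = 39.0% → Blend 3
Formula K wins each soil group but Blend 3 wins overall — the comparison reverses. Formula K's plots skew toward sandy soil, which has a lower base rate.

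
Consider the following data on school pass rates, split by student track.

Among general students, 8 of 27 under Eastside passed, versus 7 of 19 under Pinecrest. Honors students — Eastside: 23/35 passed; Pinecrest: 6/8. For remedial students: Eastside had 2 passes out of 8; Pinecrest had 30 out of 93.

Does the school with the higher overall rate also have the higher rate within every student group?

No

General: Eastside 8/27 = 29.6%, Pinecrest 7/19 = 36.8% → Pinecrest
Honors: Eastside 23/35 = 65.7%, Pinecrest 6/8 = 75.0% → Pinecrest
Remedial: Eastside 2/8 = 25.0%, Pinecrest 30/93 = 32.3% → Pinecrest
Overall: Eastside 33/70 = 47.1%, Pinecrest 43/120 = 35.8% → Eastside
Pinecrest wins each student group but Eastside wins overall — the comparison reverses. Pinecrest's students skew toward remedial, which has a lower base rate.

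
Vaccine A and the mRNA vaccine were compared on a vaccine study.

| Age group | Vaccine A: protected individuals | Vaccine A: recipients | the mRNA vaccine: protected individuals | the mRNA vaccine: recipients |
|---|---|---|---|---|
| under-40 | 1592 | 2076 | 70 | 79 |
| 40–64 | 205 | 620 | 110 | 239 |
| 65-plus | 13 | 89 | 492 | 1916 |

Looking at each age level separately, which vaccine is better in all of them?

the mRNA vaccine

Under-40: Vaccine A 1592/2076 = 76.7%, the mRNA vaccine 70/79 = 88.6% → the mRNA vaccine
40–64: Vaccine A 205/620 = 33.1%, the mRNA vaccine 110/239 = 46.0% → the mRNA vaccine
65-plus: Vaccine A 13/89 = 14.6%, the mRNA vaccine 492/1916 = 25.7% → the mRNA vaccine
The mRNA vaccine has the higher rate in all 3 groups.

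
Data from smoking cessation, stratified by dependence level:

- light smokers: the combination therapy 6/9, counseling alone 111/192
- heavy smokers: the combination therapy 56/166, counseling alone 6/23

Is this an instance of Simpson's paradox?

Light smokers: the combination therapy 6/9 = 66.7%, counseling alone 111/192 = 57.8% → the combination therapy
Heavy smokers: the combination therapy 56/166 = 33.7%, counseling alone 6/23 = 26.1% → the combination therapy
Overall: the combination therapy 62/175 = 35.4%, counseling alone 117/215 = 54.4% → counseling alone
The combination therapy wins each dependence group but counseling alone wins overall — the comparison reverses. The combination therapy's participants skew toward heavy smokers, which has a lower base rate.

Yes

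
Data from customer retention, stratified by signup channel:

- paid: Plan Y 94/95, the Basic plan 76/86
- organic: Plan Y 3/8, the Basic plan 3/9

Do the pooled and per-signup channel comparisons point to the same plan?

Yes

Paid: Plan Y 94/95 = 98.9%, the Basic plan 76/86 = 88.4% → Plan Y
Organic: Plan Y 3/8 = 37.5%, the Basic plan 3/9 = 33.3% → Plan Y
Overall: Plan Y 97/103 = 94.2%, the Basic plan 79/95 = 83.2% → Plan Y
Plan Y wins overall and in every signup group — no reversal.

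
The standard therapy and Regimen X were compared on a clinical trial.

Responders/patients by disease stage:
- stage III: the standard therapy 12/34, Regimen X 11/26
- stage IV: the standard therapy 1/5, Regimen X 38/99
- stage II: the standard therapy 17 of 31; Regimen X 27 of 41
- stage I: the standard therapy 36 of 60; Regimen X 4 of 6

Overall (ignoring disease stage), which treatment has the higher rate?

the standard therapy

Stage III: the standard therapy 12/34 = 35.3%, Regimen X 11/26 = 42.3% → Regimen X
Stage IV: the standard therapy 1/5 = 20.0%, Regimen X 38/99 = 38.4% → Regimen X
Stage II: the standard therapy 17/31 = 54.8%, Regimen X 27/41 = 65.9% → Regimen X
Stage I: the standard therapy 36/60 = 60.0%, Regimen X 4/6 = 66.7% → Regimen X
Overall: the standard therapy 66/130 = 50.8%, Regimen X 80/172 = 46.5% → the standard therapy
(Regimen X wins every disease group but the standard therapy wins overall — Regimen X's patients skew toward the low-rate stage IV group.)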